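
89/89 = 1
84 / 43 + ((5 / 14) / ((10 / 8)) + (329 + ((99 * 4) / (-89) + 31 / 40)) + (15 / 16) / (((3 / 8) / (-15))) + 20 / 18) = 2808111791 / 9644040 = 291.18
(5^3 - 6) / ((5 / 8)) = 952 / 5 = 190.40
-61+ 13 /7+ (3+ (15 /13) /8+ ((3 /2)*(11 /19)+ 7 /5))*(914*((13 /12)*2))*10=107129.41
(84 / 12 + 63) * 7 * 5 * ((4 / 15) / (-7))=-280 / 3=-93.33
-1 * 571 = -571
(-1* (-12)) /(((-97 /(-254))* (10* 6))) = 254 /485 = 0.52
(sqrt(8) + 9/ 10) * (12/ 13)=54/ 65 + 24 * sqrt(2)/ 13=3.44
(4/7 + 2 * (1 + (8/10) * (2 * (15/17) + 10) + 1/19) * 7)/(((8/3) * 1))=249399/4522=55.15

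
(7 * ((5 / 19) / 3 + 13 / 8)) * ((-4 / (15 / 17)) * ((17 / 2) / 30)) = -1579963 / 102600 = -15.40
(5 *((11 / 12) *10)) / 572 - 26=-8087 / 312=-25.92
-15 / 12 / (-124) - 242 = -120027 / 496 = -241.99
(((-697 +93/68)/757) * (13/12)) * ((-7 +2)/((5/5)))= 3074695/617712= 4.98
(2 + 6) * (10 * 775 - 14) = 61888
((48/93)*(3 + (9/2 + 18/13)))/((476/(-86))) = -5676/6851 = -0.83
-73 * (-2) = 146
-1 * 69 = -69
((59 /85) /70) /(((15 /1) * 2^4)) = 59 /1428000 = 0.00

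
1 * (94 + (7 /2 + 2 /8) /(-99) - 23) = 9367 /132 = 70.96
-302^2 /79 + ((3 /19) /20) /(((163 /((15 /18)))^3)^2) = -2021805400198514560728997 /1751267780093884591872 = -1154.48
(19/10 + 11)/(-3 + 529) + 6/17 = 33753/89420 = 0.38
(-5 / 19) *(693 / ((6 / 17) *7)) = -2805 / 38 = -73.82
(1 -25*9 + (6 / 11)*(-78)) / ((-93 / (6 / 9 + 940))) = 8274104 / 3069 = 2696.03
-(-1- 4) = 5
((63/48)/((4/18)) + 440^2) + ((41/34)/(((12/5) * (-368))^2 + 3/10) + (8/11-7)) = 45183972203301089/233388727968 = 193599.63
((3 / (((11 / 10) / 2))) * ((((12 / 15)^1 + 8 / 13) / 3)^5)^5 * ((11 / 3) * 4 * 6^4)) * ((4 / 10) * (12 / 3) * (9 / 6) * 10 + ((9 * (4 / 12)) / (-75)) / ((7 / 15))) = 98695498006301259102186919979326532465455624305508352 / 5703146675172268056389347322659608465135097503662109375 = 0.02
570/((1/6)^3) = 123120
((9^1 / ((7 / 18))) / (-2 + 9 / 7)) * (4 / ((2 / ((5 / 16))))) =-81 / 4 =-20.25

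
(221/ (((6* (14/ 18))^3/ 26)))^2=6017260041/ 1882384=3196.62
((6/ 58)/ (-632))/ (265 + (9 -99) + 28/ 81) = -243/ 260312584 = -0.00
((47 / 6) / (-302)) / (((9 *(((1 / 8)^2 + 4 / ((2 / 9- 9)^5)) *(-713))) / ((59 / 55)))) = 136522838310832 / 489541581454164525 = 0.00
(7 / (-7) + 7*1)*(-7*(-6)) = 252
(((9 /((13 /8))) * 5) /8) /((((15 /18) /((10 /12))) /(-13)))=-45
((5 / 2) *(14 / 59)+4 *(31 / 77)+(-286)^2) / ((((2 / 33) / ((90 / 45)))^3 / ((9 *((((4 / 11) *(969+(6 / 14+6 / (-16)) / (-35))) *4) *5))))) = 3773067890875937478 / 20237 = 186444032755642.51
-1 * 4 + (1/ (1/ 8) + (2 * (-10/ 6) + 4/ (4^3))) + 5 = 275/ 48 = 5.73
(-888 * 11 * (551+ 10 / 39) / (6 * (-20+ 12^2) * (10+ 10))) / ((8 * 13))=-8750093 / 2514720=-3.48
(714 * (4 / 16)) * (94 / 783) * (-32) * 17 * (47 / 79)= -143001824 / 20619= -6935.44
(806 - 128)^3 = 311665752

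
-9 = -9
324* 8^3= 165888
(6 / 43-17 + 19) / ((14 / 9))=414 / 301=1.38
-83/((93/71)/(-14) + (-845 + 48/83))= 6847666/69674197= 0.10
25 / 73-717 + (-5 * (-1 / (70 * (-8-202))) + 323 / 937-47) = -153501466801 / 201098940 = -763.31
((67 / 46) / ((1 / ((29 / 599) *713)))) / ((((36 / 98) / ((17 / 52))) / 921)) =15403445323 / 373776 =41210.36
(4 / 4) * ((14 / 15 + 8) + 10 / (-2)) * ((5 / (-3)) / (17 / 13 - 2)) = 767 / 81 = 9.47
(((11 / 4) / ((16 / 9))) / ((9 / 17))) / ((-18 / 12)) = -187 / 96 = -1.95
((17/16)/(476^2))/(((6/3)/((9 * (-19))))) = -171/426496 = -0.00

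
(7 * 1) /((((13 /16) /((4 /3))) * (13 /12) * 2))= 5.30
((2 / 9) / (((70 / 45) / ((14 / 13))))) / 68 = 1 / 442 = 0.00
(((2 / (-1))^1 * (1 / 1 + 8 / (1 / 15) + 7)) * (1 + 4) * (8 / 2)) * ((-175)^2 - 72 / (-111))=-5801722880 / 37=-156803321.08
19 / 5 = 3.80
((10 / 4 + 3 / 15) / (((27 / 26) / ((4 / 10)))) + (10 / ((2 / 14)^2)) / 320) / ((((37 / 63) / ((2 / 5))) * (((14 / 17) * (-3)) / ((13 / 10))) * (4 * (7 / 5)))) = -1363791 / 8288000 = -0.16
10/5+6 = 8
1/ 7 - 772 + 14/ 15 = -80947/ 105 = -770.92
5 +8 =13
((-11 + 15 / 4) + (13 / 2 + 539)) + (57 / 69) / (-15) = 742709 / 1380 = 538.19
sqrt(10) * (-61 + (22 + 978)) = 939 * sqrt(10) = 2969.38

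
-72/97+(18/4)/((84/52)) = 2775/1358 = 2.04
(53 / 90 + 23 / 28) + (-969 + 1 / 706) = -430363909 / 444780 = -967.59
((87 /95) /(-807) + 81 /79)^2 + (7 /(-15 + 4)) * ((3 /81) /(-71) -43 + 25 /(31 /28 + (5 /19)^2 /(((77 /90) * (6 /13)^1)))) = 16.01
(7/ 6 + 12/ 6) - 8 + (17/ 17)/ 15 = -4.77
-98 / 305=-0.32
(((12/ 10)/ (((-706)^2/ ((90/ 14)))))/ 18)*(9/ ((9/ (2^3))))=0.00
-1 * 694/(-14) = 347/7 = 49.57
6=6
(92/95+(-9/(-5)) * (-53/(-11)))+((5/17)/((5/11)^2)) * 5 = 59544/3553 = 16.76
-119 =-119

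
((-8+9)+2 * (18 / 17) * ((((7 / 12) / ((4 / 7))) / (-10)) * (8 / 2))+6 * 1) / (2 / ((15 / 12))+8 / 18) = 9387 / 3128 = 3.00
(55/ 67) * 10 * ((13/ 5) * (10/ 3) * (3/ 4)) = 3575/ 67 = 53.36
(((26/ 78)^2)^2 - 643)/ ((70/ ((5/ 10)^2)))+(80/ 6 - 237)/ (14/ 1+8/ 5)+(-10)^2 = 12289817/ 147420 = 83.37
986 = 986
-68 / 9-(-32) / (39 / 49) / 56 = -800 / 117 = -6.84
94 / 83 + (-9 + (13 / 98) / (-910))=-7.87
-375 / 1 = -375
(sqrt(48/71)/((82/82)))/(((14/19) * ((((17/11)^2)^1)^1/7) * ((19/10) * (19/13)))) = 31460 * sqrt(213)/389861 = 1.18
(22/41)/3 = 22/123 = 0.18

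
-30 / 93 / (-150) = 1 / 465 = 0.00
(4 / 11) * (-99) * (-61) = 2196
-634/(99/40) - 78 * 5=-63970/99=-646.16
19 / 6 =3.17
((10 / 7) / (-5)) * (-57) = 114 / 7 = 16.29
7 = 7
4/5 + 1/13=57/65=0.88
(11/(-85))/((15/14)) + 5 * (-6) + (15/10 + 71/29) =-1935457/73950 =-26.17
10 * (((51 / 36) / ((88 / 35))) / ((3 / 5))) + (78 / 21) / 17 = 1811309 / 188496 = 9.61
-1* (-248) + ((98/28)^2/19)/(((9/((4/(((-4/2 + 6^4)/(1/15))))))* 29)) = 23871039169/96254190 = 248.00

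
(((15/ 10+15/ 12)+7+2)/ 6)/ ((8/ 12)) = 47/ 16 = 2.94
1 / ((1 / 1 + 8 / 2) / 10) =2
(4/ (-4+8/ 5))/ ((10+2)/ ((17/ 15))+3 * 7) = -85/ 1611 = -0.05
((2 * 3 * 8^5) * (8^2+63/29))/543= 125763584/5249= 23959.53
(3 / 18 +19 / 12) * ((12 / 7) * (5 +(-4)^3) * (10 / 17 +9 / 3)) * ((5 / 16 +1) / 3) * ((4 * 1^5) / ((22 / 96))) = -906948 / 187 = -4849.99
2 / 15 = 0.13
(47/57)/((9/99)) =517/57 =9.07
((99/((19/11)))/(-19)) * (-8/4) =2178/361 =6.03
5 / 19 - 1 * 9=-166 / 19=-8.74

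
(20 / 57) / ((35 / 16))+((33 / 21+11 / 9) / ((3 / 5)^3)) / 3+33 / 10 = 1076443 / 138510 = 7.77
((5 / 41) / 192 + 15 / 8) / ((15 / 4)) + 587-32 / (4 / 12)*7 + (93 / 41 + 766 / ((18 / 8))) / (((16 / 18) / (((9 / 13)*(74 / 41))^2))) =867937326745 / 1677261456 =517.47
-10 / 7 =-1.43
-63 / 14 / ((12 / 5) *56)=-15 / 448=-0.03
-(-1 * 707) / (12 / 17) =12019 / 12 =1001.58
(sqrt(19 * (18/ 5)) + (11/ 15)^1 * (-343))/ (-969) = 3773/ 14535 - sqrt(190)/ 1615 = 0.25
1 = 1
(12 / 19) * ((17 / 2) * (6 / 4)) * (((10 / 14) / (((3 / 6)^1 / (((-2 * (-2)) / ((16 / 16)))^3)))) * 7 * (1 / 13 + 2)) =2643840 / 247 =10703.81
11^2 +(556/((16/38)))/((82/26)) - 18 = 521.70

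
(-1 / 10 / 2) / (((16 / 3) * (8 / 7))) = -21 / 2560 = -0.01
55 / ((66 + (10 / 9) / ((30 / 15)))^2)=4455 / 358801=0.01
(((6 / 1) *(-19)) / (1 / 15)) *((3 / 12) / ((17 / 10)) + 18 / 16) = -147915 / 68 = -2175.22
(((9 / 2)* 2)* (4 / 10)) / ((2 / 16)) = 144 / 5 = 28.80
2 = 2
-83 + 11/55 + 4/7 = -2878/35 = -82.23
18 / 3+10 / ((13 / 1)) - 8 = -16 / 13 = -1.23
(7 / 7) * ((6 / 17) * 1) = 6 / 17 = 0.35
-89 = -89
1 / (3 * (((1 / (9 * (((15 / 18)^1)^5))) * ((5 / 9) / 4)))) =625 / 72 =8.68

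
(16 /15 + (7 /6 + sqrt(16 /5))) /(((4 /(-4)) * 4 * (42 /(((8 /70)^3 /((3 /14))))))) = -0.00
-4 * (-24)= 96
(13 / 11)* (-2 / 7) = -26 / 77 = -0.34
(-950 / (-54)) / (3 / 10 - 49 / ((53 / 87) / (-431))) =251750 / 496089603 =0.00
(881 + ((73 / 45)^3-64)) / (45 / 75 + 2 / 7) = 927.24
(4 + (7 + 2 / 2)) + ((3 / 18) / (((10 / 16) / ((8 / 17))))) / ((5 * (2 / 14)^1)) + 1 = 16799 / 1275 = 13.18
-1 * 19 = -19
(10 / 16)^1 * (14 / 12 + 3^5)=7325 / 48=152.60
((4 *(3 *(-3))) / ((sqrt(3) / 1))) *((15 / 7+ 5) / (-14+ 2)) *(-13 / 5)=-130 *sqrt(3) / 7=-32.17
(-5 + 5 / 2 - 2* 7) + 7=-9.50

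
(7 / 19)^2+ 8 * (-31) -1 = -89840 / 361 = -248.86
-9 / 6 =-3 / 2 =-1.50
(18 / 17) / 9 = 2 / 17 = 0.12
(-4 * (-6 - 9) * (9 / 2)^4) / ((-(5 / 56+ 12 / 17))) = -23422770 / 757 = -30941.57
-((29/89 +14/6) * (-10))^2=-50410000/71289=-707.12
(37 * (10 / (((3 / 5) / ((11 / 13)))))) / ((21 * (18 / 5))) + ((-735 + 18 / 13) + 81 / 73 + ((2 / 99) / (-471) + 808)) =76568271863 / 929269341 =82.40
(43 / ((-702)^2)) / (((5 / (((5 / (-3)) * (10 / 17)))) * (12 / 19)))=-4085 / 150798024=-0.00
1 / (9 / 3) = 1 / 3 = 0.33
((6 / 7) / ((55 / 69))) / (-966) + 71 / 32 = 2.22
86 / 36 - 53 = -911 / 18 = -50.61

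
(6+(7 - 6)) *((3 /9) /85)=7 /255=0.03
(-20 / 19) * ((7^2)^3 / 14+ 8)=-168230 / 19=-8854.21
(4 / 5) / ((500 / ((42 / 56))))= 3 / 2500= 0.00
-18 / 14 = -9 / 7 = -1.29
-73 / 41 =-1.78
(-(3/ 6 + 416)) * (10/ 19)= -4165/ 19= -219.21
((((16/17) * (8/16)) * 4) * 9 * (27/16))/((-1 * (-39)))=162/221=0.73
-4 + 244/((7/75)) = 18272/7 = 2610.29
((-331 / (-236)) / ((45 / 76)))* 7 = 44023 / 2655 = 16.58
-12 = -12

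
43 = 43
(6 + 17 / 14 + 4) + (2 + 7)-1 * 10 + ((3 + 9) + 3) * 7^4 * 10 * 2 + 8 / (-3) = 30252917 / 42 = 720307.55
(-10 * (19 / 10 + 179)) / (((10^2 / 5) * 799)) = -1809 / 15980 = -0.11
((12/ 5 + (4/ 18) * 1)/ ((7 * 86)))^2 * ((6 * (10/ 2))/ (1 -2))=-6962/ 12231135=-0.00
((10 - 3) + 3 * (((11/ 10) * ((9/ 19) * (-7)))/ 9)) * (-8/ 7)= -628/ 95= -6.61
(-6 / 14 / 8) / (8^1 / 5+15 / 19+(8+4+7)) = -285 / 113792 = -0.00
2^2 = 4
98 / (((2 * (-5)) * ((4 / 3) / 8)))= -294 / 5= -58.80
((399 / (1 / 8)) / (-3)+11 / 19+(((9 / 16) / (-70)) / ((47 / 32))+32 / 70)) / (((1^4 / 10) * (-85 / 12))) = 797354592 / 531335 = 1500.66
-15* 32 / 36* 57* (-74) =56240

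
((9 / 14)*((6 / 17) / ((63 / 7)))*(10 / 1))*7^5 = 72030 / 17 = 4237.06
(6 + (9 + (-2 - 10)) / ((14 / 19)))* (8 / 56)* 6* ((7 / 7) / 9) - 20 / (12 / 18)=-1461 / 49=-29.82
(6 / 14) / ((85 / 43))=0.22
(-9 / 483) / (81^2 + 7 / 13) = -39 / 13733300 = -0.00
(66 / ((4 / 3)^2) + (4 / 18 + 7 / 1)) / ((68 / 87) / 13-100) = -1203761 / 2712768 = -0.44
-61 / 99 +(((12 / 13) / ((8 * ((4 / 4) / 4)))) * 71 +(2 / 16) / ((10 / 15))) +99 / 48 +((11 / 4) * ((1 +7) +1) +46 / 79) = 6073472 / 101673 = 59.74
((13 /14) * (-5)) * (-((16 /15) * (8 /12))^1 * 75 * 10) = 52000 /21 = 2476.19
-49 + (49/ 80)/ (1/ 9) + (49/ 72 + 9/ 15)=-30389/ 720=-42.21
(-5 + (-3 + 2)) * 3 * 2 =-36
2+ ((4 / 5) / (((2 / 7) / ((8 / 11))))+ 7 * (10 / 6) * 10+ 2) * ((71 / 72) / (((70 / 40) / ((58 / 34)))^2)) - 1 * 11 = 2189146787 / 21029085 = 104.10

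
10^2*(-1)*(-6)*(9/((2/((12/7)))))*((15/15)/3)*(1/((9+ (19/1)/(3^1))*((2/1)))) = 8100/161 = 50.31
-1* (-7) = 7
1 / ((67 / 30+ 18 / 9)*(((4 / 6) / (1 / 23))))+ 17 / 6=49927 / 17526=2.85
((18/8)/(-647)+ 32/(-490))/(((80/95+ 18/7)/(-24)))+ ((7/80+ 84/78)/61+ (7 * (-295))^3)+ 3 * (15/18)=-574316799340614838279/65221585520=-8805624622.00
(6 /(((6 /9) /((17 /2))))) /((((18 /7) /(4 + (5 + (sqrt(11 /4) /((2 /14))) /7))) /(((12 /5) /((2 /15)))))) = 1071 * sqrt(11) /4 + 9639 /2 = 5707.53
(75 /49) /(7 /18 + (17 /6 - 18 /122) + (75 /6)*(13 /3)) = 82350 /3079699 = 0.03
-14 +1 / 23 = -321 / 23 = -13.96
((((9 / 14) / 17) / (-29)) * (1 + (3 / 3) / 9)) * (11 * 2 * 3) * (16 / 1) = -5280 / 3451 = -1.53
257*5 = 1285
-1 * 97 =-97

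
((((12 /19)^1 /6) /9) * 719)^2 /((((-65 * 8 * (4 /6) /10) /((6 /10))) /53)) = -27398933 /422370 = -64.87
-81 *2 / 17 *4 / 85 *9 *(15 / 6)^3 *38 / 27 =-25650 / 289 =-88.75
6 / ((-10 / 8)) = -24 / 5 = -4.80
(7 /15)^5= 16807 /759375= 0.02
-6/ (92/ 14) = -21/ 23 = -0.91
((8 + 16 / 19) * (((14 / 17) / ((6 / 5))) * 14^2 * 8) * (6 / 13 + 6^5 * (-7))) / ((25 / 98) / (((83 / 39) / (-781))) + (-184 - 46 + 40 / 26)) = 1179258459796480 / 733364071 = 1608012.32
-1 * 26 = -26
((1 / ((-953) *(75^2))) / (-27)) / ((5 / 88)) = 88 / 723684375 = 0.00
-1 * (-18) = 18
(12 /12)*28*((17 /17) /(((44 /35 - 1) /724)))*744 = 175960960 /3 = 58653653.33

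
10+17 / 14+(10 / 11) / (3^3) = 46769 / 4158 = 11.25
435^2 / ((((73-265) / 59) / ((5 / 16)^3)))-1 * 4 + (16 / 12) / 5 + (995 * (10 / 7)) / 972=-3961403133413 / 2229534720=-1776.78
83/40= 2.08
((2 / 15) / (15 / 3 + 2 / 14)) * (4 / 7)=2 / 135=0.01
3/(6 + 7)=3/13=0.23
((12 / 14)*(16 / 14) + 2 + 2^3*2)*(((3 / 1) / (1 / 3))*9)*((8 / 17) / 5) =120528 / 833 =144.69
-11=-11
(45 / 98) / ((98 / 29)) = 1305 / 9604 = 0.14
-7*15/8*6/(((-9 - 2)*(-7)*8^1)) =-45/352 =-0.13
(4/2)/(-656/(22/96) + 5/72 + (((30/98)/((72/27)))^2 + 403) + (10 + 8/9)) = -10141824/12416502991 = -0.00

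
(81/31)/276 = 27/2852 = 0.01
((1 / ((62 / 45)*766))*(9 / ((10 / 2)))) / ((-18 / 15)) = -135 / 94984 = -0.00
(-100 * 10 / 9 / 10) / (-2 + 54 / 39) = 325 / 18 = 18.06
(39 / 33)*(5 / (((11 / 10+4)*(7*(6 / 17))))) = 325 / 693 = 0.47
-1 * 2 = -2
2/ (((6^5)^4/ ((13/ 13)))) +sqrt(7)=1/ 1828079220031488 +sqrt(7)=2.65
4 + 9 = 13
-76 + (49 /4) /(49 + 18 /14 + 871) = -1960153 /25796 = -75.99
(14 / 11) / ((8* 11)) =7 / 484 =0.01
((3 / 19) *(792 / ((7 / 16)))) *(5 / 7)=190080 / 931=204.17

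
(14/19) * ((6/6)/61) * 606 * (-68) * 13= -7499856/1159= -6470.97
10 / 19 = 0.53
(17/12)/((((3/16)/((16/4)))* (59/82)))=42.00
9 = 9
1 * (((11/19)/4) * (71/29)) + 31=31.35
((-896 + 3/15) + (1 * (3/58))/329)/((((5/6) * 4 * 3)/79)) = -6751992777/954100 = -7076.82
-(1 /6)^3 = -1 /216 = -0.00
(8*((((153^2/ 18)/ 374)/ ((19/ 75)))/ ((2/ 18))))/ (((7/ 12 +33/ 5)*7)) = 12393000/ 630553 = 19.65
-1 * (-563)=563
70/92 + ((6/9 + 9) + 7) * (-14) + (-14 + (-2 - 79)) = -45205/138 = -327.57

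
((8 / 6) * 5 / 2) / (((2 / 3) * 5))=1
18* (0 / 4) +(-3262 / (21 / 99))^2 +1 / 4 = 945931537 / 4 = 236482884.25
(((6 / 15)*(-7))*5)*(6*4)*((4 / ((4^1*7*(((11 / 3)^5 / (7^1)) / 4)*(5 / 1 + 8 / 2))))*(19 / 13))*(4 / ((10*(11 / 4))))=-0.05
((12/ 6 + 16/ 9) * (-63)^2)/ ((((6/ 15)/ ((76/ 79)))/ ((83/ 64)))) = 59113845/ 1264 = 46767.28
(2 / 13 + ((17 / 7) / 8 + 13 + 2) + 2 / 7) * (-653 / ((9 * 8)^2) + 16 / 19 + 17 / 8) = 3207257701 / 71705088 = 44.73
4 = 4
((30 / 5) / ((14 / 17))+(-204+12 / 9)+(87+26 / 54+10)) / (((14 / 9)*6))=-18503 / 1764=-10.49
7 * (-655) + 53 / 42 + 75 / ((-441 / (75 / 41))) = -55256129 / 12054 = -4584.05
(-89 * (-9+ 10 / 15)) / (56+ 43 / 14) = 31150 / 2481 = 12.56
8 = 8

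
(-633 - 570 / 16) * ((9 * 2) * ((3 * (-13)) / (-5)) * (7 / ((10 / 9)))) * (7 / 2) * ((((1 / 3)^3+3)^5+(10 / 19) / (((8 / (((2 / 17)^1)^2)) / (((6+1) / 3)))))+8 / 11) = -255051839732409140603 / 475549153200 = -536331182.63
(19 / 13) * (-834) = -15846 / 13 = -1218.92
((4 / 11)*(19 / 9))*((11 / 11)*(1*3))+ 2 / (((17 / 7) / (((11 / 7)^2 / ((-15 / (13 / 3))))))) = 101054 / 58905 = 1.72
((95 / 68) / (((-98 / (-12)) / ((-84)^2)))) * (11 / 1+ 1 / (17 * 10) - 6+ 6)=3839292 / 289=13284.75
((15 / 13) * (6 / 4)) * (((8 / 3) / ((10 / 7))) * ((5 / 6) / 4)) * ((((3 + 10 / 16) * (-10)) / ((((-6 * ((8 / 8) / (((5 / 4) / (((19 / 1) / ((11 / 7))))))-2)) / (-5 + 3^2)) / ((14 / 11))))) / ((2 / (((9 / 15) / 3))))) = 35525 / 131664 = 0.27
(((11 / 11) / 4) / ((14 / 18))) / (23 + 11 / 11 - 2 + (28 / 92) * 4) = 0.01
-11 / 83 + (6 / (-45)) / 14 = -1238 / 8715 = -0.14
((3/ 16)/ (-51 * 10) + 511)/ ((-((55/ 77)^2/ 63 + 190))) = -4290679953/ 1595429600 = -2.69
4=4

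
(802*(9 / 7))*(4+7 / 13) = 4679.80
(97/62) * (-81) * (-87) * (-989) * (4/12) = -225346617/62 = -3634622.85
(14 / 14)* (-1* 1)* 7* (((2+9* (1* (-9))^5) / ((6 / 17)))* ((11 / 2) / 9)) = 695653651 / 108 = 6441237.51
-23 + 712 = 689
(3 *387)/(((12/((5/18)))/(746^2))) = 29912735/2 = 14956367.50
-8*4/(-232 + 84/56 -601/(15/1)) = 0.12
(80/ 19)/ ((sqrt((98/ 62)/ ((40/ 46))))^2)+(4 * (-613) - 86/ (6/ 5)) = -161969023/ 64239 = -2521.35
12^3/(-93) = -576/31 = -18.58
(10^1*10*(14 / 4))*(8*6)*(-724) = -12163200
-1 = -1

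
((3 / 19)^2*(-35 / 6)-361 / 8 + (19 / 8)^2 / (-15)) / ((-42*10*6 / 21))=15819241 / 41587200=0.38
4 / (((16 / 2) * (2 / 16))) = 4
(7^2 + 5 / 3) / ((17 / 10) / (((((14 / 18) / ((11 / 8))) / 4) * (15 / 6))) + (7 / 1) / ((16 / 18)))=212800 / 53271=3.99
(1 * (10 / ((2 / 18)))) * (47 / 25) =846 / 5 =169.20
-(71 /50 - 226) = 11229 /50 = 224.58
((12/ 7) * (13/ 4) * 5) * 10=278.57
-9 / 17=-0.53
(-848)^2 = 719104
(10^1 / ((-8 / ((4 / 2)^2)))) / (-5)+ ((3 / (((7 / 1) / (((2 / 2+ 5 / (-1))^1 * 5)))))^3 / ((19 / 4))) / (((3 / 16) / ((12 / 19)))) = -55172177 / 123823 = -445.57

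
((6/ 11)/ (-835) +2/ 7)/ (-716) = -4582/ 11508805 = -0.00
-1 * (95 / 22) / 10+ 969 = 42617 / 44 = 968.57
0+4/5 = 4/5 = 0.80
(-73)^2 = 5329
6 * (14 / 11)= 84 / 11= 7.64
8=8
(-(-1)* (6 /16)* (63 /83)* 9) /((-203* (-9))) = 27 /19256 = 0.00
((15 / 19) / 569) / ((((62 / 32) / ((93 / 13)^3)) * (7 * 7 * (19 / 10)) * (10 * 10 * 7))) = 622728 / 154790265539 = 0.00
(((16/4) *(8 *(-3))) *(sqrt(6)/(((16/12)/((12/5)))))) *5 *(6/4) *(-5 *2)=12960 *sqrt(6)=31745.39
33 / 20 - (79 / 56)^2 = -5333 / 15680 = -0.34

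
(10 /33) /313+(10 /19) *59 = 6094300 /196251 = 31.05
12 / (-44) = -3 / 11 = -0.27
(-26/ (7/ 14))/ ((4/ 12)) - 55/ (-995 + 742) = -155.78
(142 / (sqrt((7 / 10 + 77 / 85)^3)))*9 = 628.00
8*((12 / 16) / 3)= 2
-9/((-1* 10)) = 9/10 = 0.90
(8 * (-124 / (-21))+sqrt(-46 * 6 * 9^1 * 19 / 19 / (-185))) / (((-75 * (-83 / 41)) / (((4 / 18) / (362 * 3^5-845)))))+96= 96.00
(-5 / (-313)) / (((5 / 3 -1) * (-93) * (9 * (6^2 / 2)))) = -5 / 3143772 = -0.00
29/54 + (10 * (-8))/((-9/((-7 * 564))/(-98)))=185713949/54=3439147.20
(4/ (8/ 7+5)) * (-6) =-168/ 43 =-3.91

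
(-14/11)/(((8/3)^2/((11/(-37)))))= 63/1184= 0.05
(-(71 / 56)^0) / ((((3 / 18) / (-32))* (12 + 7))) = 192 / 19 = 10.11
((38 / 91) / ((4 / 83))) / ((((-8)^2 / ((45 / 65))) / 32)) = 14193 / 4732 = 3.00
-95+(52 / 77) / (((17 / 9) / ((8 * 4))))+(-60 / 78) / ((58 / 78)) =-3211261 / 37961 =-84.59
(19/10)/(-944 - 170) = -0.00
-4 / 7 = -0.57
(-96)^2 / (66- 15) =180.71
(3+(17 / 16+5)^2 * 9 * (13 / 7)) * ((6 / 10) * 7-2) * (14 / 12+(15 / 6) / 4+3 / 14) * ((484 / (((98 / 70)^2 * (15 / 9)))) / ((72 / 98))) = 165398566421 / 301056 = 549394.69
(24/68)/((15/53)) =106/85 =1.25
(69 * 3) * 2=414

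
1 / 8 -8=-63 / 8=-7.88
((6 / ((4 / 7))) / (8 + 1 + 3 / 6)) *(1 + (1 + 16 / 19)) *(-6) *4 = -27216 / 361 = -75.39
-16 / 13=-1.23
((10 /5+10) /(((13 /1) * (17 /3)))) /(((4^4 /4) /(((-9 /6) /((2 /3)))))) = -81 /14144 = -0.01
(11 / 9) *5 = 55 / 9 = 6.11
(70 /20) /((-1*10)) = -7 /20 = -0.35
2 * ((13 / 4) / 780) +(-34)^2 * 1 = 138721 / 120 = 1156.01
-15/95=-3/19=-0.16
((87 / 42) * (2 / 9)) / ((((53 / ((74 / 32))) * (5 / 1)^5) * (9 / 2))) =1073 / 751275000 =0.00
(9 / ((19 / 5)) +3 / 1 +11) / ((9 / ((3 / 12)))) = 311 / 684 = 0.45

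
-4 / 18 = -2 / 9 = -0.22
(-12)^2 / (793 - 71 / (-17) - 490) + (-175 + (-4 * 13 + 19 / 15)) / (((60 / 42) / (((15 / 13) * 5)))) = -911.15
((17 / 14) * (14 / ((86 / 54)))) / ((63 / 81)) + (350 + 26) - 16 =112491 / 301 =373.72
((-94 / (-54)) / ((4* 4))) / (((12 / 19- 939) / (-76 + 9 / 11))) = 738511 / 84723408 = 0.01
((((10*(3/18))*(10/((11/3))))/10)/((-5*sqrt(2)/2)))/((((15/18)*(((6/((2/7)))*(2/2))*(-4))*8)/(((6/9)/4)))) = sqrt(2)/36960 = 0.00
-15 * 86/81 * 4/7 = -9.10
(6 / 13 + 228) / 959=2970 / 12467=0.24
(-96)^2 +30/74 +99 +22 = 345484/37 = 9337.41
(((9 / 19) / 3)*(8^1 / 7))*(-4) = -96 / 133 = -0.72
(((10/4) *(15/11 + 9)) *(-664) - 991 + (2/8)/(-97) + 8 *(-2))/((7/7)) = -77723007/4268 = -18210.64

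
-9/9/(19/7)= -7/19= -0.37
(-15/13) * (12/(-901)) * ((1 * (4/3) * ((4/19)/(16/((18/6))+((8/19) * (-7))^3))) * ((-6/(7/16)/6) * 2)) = 2079360/2137423379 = 0.00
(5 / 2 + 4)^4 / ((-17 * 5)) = -28561 / 1360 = -21.00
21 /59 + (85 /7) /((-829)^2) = 101029442 /283830533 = 0.36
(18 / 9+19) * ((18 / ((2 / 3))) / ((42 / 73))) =1971 / 2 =985.50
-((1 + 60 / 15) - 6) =1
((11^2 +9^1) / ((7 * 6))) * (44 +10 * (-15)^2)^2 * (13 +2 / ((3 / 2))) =14708508620 / 63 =233468390.79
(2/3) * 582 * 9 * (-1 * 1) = -3492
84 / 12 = 7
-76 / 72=-19 / 18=-1.06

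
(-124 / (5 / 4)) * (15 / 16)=-93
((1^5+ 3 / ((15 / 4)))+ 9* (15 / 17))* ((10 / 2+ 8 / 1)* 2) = 21528 / 85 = 253.27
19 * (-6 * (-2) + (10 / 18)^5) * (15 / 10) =343.51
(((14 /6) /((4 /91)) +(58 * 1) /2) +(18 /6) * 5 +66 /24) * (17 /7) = 10183 /42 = 242.45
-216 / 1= -216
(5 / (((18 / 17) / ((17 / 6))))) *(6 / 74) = 1445 / 1332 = 1.08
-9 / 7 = -1.29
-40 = -40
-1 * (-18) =18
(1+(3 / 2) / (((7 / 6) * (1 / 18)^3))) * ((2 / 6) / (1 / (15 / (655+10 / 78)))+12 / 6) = 107709241 / 7154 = 15055.81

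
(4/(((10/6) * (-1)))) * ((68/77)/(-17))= 48/385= 0.12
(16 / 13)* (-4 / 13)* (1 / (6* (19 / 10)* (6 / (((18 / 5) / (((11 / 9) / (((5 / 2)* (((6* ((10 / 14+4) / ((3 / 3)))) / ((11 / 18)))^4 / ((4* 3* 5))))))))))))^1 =-264479053824 / 84805721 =-3118.65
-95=-95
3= 3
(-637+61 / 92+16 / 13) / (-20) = 759587 / 23920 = 31.76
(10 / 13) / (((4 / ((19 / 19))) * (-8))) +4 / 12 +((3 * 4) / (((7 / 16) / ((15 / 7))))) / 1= 1806577 / 30576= 59.08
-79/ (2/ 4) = -158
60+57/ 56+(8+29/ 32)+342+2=92719/ 224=413.92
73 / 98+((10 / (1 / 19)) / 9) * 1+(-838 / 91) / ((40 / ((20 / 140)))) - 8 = 1584959 / 114660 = 13.82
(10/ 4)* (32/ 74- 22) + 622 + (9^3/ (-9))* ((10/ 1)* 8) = -218741/ 37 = -5911.92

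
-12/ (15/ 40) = -32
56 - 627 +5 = -566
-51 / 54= -17 / 18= -0.94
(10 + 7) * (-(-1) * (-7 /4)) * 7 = -833 /4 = -208.25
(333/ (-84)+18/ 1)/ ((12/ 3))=393/ 112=3.51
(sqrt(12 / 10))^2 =6 / 5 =1.20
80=80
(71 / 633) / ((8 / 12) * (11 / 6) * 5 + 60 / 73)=15549 / 961105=0.02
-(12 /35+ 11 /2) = -5.84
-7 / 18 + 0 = -7 / 18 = -0.39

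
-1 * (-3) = 3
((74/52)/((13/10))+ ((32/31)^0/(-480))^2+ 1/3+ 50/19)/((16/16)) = 3003344011/739814400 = 4.06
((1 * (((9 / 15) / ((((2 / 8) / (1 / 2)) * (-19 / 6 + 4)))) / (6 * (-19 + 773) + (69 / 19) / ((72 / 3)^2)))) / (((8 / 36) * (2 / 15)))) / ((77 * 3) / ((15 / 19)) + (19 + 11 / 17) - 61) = 198288 / 4637504575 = 0.00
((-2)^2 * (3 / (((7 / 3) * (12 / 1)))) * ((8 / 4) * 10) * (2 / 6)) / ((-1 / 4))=-80 / 7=-11.43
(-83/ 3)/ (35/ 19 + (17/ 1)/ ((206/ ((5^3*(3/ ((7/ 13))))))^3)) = -0.04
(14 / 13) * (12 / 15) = 56 / 65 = 0.86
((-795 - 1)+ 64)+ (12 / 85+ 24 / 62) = -1927428 / 2635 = -731.47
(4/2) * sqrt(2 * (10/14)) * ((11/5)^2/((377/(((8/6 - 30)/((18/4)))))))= -41624 * sqrt(70)/1781325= -0.20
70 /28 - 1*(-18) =41 /2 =20.50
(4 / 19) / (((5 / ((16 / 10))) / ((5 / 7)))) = 32 / 665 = 0.05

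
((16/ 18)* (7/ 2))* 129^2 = 51772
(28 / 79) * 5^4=17500 / 79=221.52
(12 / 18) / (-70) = -1 / 105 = -0.01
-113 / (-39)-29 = -1018 / 39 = -26.10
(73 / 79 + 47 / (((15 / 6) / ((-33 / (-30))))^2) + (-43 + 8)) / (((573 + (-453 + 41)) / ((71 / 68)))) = -87559117 / 540557500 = -0.16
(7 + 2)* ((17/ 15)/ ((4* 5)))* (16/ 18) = 34/ 75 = 0.45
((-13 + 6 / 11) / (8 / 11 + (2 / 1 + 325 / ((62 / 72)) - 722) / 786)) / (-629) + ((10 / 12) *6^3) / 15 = 12.07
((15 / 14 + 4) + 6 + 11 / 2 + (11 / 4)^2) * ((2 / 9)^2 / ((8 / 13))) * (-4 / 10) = -11713 / 15120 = -0.77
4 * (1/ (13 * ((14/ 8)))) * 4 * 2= 1.41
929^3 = 801765089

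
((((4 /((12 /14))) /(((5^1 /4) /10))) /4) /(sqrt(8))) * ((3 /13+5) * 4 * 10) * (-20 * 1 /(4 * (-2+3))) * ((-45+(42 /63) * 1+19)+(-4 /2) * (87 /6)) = 15517600 * sqrt(2) /117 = 187565.82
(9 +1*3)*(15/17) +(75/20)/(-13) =9105/884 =10.30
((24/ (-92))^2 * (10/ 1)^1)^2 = 129600/ 279841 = 0.46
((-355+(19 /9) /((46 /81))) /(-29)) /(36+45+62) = 113 /1334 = 0.08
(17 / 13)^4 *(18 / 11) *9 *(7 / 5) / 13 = 94712814 / 20421115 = 4.64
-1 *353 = -353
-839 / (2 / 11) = -9229 / 2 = -4614.50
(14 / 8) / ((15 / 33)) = 77 / 20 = 3.85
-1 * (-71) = 71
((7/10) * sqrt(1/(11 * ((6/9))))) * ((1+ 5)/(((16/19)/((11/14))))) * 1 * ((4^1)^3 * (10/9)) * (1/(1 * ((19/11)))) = 22 * sqrt(66)/3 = 59.58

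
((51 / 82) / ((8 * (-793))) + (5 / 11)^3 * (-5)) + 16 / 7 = 8801964401 / 4846777936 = 1.82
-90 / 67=-1.34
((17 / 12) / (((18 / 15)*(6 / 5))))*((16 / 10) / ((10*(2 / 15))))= 85 / 72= 1.18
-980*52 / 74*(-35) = 891800 / 37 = 24102.70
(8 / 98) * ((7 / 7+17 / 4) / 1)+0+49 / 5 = 358 / 35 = 10.23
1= 1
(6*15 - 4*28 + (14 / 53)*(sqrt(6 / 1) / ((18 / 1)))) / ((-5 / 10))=44 - 14*sqrt(6) / 477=43.93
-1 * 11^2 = -121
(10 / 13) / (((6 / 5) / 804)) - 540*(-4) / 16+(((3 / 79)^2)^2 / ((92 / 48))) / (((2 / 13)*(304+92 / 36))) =20897845477832941 / 32131518770221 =650.38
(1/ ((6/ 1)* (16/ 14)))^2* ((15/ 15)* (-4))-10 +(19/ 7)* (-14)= -27697/ 576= -48.09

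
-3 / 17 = -0.18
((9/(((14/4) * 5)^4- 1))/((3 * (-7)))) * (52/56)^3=-4394/1200987403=-0.00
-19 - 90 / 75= -101 / 5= -20.20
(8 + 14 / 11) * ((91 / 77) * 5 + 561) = 636072 / 121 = 5256.79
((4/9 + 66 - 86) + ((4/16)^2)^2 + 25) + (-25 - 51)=-162551/2304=-70.55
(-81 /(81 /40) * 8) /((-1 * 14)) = 160 /7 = 22.86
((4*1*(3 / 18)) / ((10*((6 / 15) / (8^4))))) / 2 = 1024 / 3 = 341.33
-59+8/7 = -57.86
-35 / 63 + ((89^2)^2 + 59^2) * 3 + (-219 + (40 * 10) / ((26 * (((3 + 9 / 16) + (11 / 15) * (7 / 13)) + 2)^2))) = 585283091097810742 / 3109289121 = 188236946.88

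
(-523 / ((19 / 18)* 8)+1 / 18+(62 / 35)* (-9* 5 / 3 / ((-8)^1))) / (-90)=70093 / 107730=0.65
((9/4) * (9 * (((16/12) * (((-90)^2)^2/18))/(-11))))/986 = -9073.85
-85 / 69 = -1.23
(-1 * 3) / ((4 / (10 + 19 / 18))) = -199 / 24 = -8.29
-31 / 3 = -10.33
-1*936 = -936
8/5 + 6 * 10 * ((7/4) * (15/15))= 533/5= 106.60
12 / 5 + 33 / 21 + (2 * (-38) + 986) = 31989 / 35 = 913.97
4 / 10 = 2 / 5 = 0.40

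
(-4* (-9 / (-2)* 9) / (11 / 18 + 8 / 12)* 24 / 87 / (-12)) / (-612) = -54 / 11339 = -0.00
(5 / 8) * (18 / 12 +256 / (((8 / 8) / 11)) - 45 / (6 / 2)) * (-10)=-140125 / 8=-17515.62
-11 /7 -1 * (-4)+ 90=647 /7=92.43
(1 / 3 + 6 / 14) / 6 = 8 / 63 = 0.13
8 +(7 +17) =32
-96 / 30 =-16 / 5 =-3.20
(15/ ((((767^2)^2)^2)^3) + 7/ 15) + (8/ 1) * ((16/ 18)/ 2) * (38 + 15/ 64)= 21095070960480192984517023134771125608905697533620962857680463670064663867/ 154643348248205373349069974922978032483628962940937253171885780753100890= 136.41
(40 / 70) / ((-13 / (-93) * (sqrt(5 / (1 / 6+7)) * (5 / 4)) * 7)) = 0.56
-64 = -64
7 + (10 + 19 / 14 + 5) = 327 / 14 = 23.36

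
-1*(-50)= 50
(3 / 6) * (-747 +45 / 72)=-5971 / 16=-373.19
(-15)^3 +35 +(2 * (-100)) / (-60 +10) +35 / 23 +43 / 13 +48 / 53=-52774708 / 15847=-3330.26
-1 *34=-34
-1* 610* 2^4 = -9760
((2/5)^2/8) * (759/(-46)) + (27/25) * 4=399/100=3.99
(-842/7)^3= -596947688/343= -1740372.27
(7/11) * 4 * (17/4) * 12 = 1428/11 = 129.82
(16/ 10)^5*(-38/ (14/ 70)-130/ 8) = -270336/ 125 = -2162.69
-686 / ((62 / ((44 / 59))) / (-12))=99.02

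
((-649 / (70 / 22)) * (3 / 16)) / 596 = -0.06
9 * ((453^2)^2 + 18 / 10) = 1894983015726 / 5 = 378996603145.20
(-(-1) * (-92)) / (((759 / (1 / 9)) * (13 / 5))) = -20 / 3861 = -0.01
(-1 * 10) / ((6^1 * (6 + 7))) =-5 / 39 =-0.13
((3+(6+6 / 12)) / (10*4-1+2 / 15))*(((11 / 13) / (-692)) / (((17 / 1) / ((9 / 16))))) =-28215 / 2872674688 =-0.00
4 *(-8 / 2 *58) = -928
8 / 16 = 1 / 2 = 0.50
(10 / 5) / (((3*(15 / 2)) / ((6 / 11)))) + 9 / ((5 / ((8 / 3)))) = 160 / 33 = 4.85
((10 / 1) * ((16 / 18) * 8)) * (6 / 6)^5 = 640 / 9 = 71.11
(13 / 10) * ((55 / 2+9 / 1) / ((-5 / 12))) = -2847 / 25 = -113.88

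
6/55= 0.11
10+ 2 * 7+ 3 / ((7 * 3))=169 / 7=24.14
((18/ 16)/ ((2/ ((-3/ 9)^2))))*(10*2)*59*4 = 295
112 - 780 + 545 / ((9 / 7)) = -2197 / 9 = -244.11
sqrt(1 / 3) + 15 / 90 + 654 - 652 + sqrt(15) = 6.62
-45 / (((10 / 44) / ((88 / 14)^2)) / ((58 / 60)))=-1852752 / 245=-7562.25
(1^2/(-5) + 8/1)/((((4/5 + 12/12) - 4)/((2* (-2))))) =156/11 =14.18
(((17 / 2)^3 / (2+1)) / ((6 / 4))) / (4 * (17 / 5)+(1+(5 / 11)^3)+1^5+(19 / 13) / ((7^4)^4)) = 14125597153169226920195 / 1624403180781036381744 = 8.70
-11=-11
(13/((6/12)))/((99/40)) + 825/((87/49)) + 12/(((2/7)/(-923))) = -38290.84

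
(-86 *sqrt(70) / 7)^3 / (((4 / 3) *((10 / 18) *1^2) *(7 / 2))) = -17173512 *sqrt(70) / 343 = -418903.53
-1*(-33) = 33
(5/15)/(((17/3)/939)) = 55.24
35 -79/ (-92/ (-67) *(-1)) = 8513/ 92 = 92.53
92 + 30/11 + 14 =1196/11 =108.73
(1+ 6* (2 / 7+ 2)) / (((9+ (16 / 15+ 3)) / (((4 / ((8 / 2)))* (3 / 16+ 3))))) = 78795 / 21952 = 3.59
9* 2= 18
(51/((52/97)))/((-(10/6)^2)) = -44523/1300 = -34.25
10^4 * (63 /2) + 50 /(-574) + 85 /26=2350553745 /7462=315003.18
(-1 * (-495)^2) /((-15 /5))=81675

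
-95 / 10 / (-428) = 19 / 856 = 0.02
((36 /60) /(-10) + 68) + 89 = 7847 /50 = 156.94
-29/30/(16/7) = -203/480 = -0.42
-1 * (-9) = 9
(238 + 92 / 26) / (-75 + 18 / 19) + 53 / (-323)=-20239603 / 5907993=-3.43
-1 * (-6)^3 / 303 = 72 / 101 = 0.71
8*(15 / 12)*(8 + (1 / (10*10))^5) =80000000001 / 1000000000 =80.00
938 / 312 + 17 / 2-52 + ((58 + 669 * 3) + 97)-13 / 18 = 992527 / 468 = 2120.78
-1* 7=-7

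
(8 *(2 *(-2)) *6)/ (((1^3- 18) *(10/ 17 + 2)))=48/ 11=4.36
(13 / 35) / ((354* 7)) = 13 / 86730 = 0.00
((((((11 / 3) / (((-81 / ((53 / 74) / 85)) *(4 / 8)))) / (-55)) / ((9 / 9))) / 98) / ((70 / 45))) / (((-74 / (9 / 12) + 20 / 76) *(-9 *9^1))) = 1007 / 88218106886700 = 0.00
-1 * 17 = -17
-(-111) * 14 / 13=1554 / 13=119.54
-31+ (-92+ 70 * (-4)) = -403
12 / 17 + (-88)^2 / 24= 16492 / 51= 323.37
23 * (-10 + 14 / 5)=-828 / 5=-165.60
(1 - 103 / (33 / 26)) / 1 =-2645 / 33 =-80.15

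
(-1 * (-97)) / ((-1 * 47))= -97 / 47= -2.06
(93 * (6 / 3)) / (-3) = -62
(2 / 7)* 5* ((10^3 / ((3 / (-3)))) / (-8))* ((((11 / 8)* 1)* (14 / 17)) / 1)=6875 / 34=202.21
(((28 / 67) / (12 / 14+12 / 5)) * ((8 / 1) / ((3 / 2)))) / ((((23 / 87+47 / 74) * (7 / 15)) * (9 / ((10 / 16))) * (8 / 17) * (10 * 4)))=3192175 / 530779896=0.01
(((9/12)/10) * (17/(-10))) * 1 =-51/400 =-0.13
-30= -30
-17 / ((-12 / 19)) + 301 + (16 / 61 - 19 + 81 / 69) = 310.35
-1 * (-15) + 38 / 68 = 529 / 34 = 15.56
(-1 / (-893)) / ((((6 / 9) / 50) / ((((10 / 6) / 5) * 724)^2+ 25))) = 13110025 / 2679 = 4893.63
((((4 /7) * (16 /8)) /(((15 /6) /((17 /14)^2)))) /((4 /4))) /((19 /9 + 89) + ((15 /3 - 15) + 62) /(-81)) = 0.01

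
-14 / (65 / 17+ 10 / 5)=-238 / 99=-2.40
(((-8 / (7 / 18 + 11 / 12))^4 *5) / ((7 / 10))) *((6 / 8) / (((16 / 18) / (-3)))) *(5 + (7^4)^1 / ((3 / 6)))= -4185517075660800 / 34157767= -122534856.44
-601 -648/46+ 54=-12905/23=-561.09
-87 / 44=-1.98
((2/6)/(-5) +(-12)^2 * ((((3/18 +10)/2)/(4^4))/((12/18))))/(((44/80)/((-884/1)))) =-162877/24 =-6786.54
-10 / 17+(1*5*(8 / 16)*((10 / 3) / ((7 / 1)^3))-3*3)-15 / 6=-422069 / 34986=-12.06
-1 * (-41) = 41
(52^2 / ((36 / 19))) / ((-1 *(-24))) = 3211 / 54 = 59.46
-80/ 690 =-8/ 69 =-0.12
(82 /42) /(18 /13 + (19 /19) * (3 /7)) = 533 /495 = 1.08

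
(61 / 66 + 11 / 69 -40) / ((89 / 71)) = -4194325 / 135102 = -31.05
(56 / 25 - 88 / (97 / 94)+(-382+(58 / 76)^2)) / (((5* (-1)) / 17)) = 27648551239 / 17508500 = 1579.15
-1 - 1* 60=-61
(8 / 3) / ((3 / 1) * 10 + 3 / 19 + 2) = 152 / 1833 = 0.08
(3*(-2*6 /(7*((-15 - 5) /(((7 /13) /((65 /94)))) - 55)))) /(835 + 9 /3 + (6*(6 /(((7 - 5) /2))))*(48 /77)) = 65142 /879356215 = 0.00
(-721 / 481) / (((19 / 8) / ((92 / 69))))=-23072 / 27417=-0.84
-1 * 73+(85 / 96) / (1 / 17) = -5563 / 96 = -57.95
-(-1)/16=1/16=0.06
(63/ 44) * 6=189/ 22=8.59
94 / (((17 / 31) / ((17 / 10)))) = 1457 / 5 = 291.40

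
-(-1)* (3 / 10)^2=9 / 100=0.09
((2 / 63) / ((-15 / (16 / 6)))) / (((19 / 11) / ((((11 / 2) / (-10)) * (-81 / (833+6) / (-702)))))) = 242 / 979175925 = 0.00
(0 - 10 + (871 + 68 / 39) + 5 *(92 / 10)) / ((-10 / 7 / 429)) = -2728957 / 10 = -272895.70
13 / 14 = 0.93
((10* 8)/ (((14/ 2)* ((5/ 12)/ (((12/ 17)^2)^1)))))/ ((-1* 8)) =-3456/ 2023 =-1.71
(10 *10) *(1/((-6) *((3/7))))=-350/9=-38.89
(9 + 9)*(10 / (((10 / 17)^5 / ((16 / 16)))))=12778713 / 5000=2555.74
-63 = -63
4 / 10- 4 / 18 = 0.18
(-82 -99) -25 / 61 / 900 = -397477 / 2196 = -181.00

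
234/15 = 78/5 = 15.60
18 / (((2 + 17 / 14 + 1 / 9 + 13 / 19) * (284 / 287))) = 4.54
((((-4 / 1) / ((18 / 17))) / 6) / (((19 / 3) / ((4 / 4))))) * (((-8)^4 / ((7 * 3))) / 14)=-34816 / 25137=-1.39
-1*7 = -7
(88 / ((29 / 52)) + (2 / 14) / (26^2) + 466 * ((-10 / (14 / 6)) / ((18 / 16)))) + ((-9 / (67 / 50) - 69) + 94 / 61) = -1691.62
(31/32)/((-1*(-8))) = 31/256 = 0.12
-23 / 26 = -0.88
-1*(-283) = 283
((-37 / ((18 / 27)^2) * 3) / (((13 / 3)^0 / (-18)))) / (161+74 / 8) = 5994 / 227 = 26.41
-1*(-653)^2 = -426409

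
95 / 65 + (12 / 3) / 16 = 89 / 52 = 1.71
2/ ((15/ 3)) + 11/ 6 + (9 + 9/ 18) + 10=326/ 15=21.73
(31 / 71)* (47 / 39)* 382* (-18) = -3339444 / 923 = -3618.03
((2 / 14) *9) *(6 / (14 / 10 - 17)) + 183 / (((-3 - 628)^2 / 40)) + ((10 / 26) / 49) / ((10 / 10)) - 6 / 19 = -3778345672 / 4818942583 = -0.78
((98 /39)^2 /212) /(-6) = -2401 /483678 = -0.00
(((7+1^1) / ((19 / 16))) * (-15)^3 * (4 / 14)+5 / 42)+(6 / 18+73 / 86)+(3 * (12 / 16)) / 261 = -12926289143 / 1990212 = -6494.93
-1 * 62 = -62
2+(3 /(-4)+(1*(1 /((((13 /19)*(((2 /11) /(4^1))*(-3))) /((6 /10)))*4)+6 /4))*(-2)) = 1.47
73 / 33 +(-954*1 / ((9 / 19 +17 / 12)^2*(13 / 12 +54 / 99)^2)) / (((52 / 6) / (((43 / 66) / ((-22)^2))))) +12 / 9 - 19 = -40160730034 / 2596009975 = -15.47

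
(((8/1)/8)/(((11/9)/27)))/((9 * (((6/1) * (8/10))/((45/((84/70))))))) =3375/176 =19.18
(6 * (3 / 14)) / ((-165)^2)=1 / 21175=0.00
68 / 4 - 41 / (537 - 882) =5906 / 345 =17.12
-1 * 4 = -4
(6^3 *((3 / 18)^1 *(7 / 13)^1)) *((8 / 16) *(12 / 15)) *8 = 4032 / 65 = 62.03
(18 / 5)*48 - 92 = 404 / 5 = 80.80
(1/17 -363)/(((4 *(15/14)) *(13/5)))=-21595/663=-32.57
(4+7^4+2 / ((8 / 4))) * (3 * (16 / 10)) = 57744 / 5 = 11548.80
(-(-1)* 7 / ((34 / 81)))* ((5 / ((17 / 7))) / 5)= 3969 / 578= 6.87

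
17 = 17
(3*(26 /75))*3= 78 /25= 3.12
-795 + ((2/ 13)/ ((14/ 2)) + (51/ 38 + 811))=60045/ 3458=17.36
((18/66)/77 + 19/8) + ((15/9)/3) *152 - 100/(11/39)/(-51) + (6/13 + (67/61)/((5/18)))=403624452089/4110626520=98.19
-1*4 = -4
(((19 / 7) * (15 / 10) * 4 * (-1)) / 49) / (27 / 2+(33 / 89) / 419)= -2834116 / 115124863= -0.02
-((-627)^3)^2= -60758248384885689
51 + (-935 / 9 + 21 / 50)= -23611 / 450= -52.47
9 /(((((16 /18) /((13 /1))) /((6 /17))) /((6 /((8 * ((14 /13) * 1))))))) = 123201 /3808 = 32.35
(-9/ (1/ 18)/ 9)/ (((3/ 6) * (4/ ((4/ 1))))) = -36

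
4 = 4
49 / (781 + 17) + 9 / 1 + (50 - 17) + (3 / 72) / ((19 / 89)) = 42.26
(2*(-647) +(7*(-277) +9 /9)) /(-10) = 1616 /5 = 323.20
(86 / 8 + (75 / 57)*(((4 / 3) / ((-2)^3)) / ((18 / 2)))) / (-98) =-22009 / 201096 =-0.11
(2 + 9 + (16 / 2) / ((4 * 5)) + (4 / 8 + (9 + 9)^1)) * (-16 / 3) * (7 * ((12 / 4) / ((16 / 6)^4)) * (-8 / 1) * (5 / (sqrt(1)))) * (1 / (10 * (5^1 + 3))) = 169533 / 5120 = 33.11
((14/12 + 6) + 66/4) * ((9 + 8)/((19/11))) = 13277/57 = 232.93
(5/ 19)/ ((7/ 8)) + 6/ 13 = 1318/ 1729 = 0.76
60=60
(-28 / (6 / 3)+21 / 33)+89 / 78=-10487 / 858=-12.22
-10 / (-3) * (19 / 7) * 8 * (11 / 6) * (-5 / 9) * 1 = -41800 / 567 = -73.72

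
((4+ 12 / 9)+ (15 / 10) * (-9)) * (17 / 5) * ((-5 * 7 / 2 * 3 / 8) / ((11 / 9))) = 52479 / 352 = 149.09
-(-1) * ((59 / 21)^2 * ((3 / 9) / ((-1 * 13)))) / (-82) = 0.00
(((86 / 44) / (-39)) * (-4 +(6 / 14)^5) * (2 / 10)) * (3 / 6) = 576071 / 28840812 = 0.02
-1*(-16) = 16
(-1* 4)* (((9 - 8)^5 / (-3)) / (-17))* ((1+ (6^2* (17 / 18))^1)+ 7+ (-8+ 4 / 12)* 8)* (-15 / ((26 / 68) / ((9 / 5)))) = -1392 / 13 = -107.08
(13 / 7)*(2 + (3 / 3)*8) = 130 / 7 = 18.57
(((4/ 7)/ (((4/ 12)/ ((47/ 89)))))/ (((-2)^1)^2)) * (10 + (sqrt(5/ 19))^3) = 705 * sqrt(95)/ 224903 + 1410/ 623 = 2.29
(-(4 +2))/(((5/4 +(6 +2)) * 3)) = -0.22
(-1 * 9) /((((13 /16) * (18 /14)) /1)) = -112 /13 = -8.62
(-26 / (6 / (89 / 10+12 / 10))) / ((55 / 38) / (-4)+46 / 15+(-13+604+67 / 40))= -49894 / 678733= -0.07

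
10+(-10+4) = 4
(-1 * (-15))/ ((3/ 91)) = 455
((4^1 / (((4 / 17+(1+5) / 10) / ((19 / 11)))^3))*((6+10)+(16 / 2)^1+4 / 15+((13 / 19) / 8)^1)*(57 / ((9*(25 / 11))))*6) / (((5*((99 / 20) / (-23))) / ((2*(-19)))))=6541116959728936 / 12862247607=508551.63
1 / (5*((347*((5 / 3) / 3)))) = 9 / 8675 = 0.00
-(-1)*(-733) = -733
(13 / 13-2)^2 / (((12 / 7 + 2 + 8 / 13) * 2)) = 91 / 788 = 0.12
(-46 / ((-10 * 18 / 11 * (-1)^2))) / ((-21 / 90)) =-253 / 21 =-12.05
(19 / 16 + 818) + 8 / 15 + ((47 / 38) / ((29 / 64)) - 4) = 108231883 / 132240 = 818.45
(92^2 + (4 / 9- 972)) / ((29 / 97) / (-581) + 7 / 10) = 38002652240 / 3547881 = 10711.37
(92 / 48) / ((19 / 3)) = 23 / 76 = 0.30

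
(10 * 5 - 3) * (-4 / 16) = -47 / 4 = -11.75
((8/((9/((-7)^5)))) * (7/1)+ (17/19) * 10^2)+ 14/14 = -17867177/171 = -104486.42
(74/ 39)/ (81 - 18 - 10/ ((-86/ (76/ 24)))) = 6364/ 212537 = 0.03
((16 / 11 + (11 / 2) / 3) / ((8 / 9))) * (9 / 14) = 837 / 352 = 2.38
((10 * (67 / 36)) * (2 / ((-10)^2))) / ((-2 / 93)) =-2077 / 120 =-17.31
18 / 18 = 1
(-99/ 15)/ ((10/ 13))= -429/ 50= -8.58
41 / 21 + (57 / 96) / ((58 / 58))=1711 / 672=2.55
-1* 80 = -80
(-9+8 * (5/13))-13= -246/13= -18.92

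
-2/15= -0.13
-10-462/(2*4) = -271/4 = -67.75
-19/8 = -2.38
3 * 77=231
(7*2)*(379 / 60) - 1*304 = -6467 / 30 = -215.57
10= 10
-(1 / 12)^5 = -1 / 248832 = -0.00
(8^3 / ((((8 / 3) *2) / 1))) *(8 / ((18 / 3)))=128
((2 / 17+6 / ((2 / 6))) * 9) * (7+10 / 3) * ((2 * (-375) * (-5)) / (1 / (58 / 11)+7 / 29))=249202800 / 17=14658988.24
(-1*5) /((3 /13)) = -65 /3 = -21.67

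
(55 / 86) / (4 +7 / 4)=110 / 989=0.11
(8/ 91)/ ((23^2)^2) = 8/ 25465531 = 0.00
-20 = -20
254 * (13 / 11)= 3302 / 11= 300.18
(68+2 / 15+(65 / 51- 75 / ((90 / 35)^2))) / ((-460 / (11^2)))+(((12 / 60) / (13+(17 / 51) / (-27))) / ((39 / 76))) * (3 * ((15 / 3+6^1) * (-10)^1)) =-25.18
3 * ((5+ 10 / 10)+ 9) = 45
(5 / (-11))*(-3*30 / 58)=225 / 319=0.71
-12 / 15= -4 / 5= -0.80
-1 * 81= -81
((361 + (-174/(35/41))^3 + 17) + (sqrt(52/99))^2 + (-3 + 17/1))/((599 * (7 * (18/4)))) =-71886009211592/160179413625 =-448.78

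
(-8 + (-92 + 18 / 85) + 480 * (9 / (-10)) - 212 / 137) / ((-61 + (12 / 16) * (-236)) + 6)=3105347 / 1350820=2.30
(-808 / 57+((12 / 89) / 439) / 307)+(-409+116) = -210016899989 / 683703429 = -307.18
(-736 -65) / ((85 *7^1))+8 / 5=151 / 595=0.25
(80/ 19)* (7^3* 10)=274400/ 19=14442.11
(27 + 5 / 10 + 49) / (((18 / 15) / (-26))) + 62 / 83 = -275021 / 166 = -1656.75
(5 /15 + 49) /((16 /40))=370 /3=123.33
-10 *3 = -30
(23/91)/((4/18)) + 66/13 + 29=493/14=35.21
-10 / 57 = -0.18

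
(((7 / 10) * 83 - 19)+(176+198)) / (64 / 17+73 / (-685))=9621099 / 85198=112.93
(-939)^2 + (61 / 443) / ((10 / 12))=1953012381 / 2215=881721.17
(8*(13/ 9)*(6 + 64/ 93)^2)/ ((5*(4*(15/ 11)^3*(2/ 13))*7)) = 87025300076/ 9194968125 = 9.46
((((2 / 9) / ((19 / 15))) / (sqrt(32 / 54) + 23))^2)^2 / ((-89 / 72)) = -1330833324240000 / 480546098292426857535449 + 102293902080000 * sqrt(3) / 480546098292426857535449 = -0.00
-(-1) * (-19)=-19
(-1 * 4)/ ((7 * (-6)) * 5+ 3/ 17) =68/ 3567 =0.02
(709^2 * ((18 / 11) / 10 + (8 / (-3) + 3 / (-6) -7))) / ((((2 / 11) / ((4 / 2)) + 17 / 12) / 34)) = -112835798708 / 995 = -113402812.77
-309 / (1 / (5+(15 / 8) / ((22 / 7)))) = -304365 / 176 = -1729.35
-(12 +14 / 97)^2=-1387684 / 9409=-147.48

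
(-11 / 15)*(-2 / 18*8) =88 / 135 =0.65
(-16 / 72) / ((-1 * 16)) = 1 / 72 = 0.01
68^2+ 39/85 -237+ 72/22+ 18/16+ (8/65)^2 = 27759264259/6320600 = 4391.87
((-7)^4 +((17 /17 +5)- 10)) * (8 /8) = 2397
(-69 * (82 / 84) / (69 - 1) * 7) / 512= -0.01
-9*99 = -891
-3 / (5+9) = -3 / 14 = -0.21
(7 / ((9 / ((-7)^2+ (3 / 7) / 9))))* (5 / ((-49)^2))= 5150 / 64827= 0.08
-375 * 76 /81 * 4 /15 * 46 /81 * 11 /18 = -1922800 /59049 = -32.56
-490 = -490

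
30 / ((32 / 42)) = 315 / 8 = 39.38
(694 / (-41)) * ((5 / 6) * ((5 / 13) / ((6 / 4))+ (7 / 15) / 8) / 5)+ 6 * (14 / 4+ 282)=328520063 / 191880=1712.11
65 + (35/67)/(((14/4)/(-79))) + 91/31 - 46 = 21070/2077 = 10.14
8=8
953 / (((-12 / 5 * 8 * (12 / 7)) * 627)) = -33355 / 722304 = -0.05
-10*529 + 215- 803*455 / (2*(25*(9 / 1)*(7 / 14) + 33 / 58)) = -43877435 / 6558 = -6690.67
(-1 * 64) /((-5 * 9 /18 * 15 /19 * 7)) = 2432 /525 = 4.63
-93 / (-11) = 8.45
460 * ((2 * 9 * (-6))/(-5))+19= 9955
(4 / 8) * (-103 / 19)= -103 / 38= -2.71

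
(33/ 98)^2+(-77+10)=-642379/ 9604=-66.89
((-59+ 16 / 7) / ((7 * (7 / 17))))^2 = 45549001 / 117649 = 387.16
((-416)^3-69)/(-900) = 79990.41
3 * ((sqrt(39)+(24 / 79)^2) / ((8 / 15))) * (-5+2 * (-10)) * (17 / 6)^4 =-10440125 * sqrt(39) / 1152-10440125 / 12482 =-57432.39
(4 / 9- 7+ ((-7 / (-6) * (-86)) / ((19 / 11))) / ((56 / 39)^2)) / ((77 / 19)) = -2660507 / 310464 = -8.57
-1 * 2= -2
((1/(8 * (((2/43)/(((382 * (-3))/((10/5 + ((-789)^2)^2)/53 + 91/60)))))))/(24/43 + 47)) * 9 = -1516111587/19020089972287654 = -0.00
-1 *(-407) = 407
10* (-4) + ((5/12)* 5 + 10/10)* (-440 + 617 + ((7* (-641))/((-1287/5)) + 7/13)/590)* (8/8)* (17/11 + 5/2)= 3683402363/1698840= 2168.19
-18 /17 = -1.06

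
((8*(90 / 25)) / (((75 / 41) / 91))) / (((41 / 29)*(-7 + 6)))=-126672 / 125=-1013.38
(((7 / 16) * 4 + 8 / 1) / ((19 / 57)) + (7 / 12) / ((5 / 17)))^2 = 877969 / 900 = 975.52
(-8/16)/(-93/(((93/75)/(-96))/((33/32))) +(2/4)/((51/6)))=-17/252452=-0.00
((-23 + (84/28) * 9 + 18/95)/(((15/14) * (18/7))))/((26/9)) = 9751/18525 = 0.53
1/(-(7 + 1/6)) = -6/43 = -0.14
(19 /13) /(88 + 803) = 19 /11583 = 0.00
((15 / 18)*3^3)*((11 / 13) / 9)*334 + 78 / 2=9692 / 13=745.54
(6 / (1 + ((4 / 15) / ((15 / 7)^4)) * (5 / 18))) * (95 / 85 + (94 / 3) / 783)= 4680686250 / 676236761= 6.92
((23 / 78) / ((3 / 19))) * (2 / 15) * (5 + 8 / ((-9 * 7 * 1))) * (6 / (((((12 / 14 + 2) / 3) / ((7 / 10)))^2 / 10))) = 46016537 / 1170000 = 39.33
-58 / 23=-2.52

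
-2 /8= -0.25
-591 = -591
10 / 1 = 10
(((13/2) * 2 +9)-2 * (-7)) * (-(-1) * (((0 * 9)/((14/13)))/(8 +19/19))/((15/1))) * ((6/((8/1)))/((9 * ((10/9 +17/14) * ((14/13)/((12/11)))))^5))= 0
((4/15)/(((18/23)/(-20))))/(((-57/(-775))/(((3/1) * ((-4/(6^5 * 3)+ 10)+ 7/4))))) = -1221458125/373977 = -3266.13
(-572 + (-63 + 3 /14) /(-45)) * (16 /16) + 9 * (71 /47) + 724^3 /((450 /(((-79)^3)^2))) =30351079639848427619231 /148050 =205005603781482118.33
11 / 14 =0.79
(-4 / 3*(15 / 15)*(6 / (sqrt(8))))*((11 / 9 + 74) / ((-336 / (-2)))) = -677*sqrt(2) / 756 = -1.27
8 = 8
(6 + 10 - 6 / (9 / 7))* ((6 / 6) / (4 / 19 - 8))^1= -323 / 222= -1.45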